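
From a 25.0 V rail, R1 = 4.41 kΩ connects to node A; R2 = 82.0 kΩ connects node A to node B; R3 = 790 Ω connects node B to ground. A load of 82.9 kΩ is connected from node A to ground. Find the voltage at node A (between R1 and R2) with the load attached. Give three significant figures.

Below node A the series string R2+R3 = 82790 Ω sits in parallel with the 82900 Ω load: 41420 Ω.
V_A = 25.0 × 41420/(4410 + 41420) = 22.6 V.

V ≈ 22.6 V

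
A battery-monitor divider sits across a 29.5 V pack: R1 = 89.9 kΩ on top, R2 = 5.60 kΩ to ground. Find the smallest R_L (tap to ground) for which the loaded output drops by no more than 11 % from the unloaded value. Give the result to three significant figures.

R_L(min) ≈ 42.7 kΩ

Output resistance R_th = R1‖R2 = (89.9 × 5.60)/95.50 = 5.272 kΩ.
The fractional drop is R_th/(R_th + R_L); requiring this ≤ 0.110 gives R_L ≥ R_th(1/0.110 − 1) = 5.272 × 8.091 = 42.7 kΩ.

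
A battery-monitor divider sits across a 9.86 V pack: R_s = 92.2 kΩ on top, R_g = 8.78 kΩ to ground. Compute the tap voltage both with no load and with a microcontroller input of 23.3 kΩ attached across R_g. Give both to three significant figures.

Unloaded: 0.857 V; loaded: 0.638 V

Open-circuit: V = 9.86 × 8.78/(92.2 + 8.78) = 0.857 V.
With the load, R_g becomes R_g‖R_L = 6.377 kΩ, so V = 9.86 × 6.377/98.58 = 0.638 V.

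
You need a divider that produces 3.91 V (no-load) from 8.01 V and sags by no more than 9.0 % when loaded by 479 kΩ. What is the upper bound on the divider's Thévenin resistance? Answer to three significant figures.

Loading drop = R_th/(R_th + R_L) ≤ 0.0900, so R_th ≤ R_L · ε/(1−ε) = 479 kΩ × 0.0900/0.9100 = 47.4 kΩ.
(Any R1, R2 with R2/(R1+R2) = 0.488 and R1‖R2 ≤ 47.4 kΩ will meet the spec.)

R_th ≤ 47.4 kΩ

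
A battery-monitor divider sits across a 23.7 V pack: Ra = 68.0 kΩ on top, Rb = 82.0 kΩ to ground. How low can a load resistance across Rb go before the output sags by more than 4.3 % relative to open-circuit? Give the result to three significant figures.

R_L(min) ≈ 827 kΩ

Output resistance R_th = Ra‖Rb = (68.0 × 82.0)/150.0 = 37.17 kΩ.
The fractional drop is R_th/(R_th + R_L); requiring this ≤ 0.0430 gives R_L ≥ R_th(1/0.0430 − 1) = 37.17 × 22.26 = 827 kΩ.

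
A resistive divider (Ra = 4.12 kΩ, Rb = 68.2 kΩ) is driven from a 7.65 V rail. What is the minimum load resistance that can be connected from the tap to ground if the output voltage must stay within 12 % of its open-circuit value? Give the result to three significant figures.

R_L(min) ≈ 28.5 kΩ

Output resistance R_th = Ra‖Rb = (4.12 × 68.2)/72.32 = 3.885 kΩ.
The fractional drop is R_th/(R_th + R_L); requiring this ≤ 0.120 gives R_L ≥ R_th(1/0.120 − 1) = 3.885 × 7.333 = 28.5 kΩ.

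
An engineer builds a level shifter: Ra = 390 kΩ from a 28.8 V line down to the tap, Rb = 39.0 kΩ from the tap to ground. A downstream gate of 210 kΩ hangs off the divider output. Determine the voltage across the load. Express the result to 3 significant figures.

The load sits in parallel with Rb: Rb‖R_L = (39.0 × 210) / (39.0 + 210) = 32.89 kΩ.
V_out = 28.8 × 32.89 / (390 + 32.89) = 28.8 × 32.89/422.9 = 2.24 V.
(Unloaded it would have been 2.62 V.)

V_out ≈ 2.24 V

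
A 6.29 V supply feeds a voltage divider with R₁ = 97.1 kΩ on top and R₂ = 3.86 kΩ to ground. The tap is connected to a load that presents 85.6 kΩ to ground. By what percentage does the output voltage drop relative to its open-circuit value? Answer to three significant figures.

The divider's output (Thévenin) resistance is R₁‖R₂ = 3.712 kΩ.
Fractional drop under load = R_th/(R_th + R_L) = 3.712 / (3.712 + 85.6) = 0.04157.
So the output falls by 4.16 %.

4.16 %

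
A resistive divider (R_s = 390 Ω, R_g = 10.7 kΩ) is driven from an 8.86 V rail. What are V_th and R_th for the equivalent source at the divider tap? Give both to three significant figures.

V_th = 8.55 V, R_th = 376 Ω

V_th is the open-circuit tap voltage: 8.86 × 10700/(390 + 10700) = 8.55 V.
With the supply zeroed, R_s and R_g appear in parallel from the tap: R_th = R_s‖R_g = (390 × 10700)/11090 = 376 Ω.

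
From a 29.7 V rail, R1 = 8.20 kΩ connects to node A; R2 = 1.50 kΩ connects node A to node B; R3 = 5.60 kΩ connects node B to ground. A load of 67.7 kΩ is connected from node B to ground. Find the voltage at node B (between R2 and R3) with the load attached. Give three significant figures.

At node B, R3 is in parallel with the load: R3‖R_L = 5.172 kΩ.
Below node A the resistance is R2 + (R3‖R_L) = 6.672 kΩ, so V_A = 29.7 × 6.672/14.87 = 13.32 V.
Then V_B = V_A × (R3‖R_L)/(R2 + R3‖R_L) = 13.32 × 5.172/6.672 = 10.3 V.

V ≈ 10.3 V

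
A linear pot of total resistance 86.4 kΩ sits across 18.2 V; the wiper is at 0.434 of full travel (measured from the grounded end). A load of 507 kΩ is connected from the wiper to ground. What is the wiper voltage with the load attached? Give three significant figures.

V ≈ 7.58 V

The wiper splits the pot into (1−α)R = 48.90 kΩ above and αR = 37.50 kΩ below.
Lower section ‖ load = 34.92 kΩ.
V_wiper = 18.2 × 34.92/(48.90 + 34.92) = 7.58 V.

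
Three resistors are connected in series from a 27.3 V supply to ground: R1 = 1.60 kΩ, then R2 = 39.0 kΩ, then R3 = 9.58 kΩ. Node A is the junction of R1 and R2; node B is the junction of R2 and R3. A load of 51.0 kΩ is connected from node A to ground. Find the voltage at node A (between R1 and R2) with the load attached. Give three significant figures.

V ≈ 25.7 V

Below node A the series string R2+R3 = 48.58 kΩ sits in parallel with the 51.0 kΩ load: 24.88 kΩ.
V_A = 27.3 × 24.88/(1.60 + 24.88) = 25.7 V.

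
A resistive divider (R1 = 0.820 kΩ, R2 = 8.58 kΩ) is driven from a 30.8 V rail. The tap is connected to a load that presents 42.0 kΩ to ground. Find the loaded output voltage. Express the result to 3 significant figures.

V_out ≈ 27.6 V

The load sits in parallel with R2: R2‖R_L = (8580 × 42000) / (8580 + 42000) = 7125 Ω.
V_out = 30.8 × 7125 / (820 + 7125) = 30.8 × 7125/7945 = 27.6 V.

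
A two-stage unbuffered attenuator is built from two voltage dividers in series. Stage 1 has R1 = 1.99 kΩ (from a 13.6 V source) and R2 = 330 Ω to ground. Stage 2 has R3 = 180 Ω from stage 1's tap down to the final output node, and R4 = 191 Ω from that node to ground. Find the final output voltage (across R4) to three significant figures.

V_out ≈ 0.565 V

Stage 2 presents R3+R4 = 371.0 Ω as a load on stage 1's tap.
Stage 1's lower leg becomes R2‖(R3+R4) = 174.7 Ω, so V_mid = 13.6 × 174.7/2165 = 1.097 V.
Stage 2 is itself unloaded: V_out = V_mid × R4/(R3+R4) = 1.097 × 191/371.0 = 0.565 V.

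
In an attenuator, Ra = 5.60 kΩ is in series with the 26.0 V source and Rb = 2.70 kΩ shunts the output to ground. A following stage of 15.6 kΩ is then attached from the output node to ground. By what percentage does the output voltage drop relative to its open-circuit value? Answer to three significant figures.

Unloaded V = 26.0 × 2.70/8.300 = 8.4578 V.
Loaded: Rb‖R_L = 2.302 kΩ, giving V = 26.0 × 2.302/7.902 = 7.5734 V.
Drop = (8.4578 − 7.5734) / 8.4578 = 10.5 %.

10.5 %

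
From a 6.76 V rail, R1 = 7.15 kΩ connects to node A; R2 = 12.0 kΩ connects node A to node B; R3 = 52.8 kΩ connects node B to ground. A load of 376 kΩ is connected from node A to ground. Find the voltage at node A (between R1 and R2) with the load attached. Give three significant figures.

Below node A the series string R2+R3 = 64.80 kΩ sits in parallel with the 376 kΩ load: 55.27 kΩ.
V_A = 6.76 × 55.27/(7.15 + 55.27) = 5.99 V.

V ≈ 5.99 V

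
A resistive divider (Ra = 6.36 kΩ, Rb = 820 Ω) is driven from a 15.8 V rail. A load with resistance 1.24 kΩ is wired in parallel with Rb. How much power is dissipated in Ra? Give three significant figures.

Total resistance from the source is Ra + (Rb‖R_L) = 6854 Ω, so I = 15.8/6854 Ω = 2.305 mA.
P = I²·Ra = (2.305 mA)² × 6.36 kΩ = 33.8 mW.

P ≈ 33.8 mW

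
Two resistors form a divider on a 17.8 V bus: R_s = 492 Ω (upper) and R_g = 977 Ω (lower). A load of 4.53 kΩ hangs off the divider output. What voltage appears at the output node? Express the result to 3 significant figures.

V_out ≈ 11.0 V

The load sits in parallel with R_g: R_g‖R_L = (977 × 4530) / (977 + 4530) = 803.7 Ω.
V_out = 17.8 × 803.7 / (492 + 803.7) = 17.8 × 803.7/1296 = 11.0 V.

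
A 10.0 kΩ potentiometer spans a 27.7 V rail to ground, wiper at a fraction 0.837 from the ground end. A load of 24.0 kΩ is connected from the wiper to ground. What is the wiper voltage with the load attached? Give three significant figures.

The wiper splits the pot into (1−α)R = 1.630 kΩ above and αR = 8.370 kΩ below.
Lower section ‖ load = 6.206 kΩ.
V_wiper = 27.7 × 6.206/(1.630 + 6.206) = 21.9 V.

V ≈ 21.9 V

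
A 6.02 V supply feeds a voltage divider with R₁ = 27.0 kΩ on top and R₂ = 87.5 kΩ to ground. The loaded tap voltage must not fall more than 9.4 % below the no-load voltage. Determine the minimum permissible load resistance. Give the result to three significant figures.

Output resistance R_th = R₁‖R₂ = (27.0 × 87.5)/114.5 = 20.63 kΩ.
The fractional drop is R_th/(R_th + R_L); requiring this ≤ 0.0940 gives R_L ≥ R_th(1/0.0940 − 1) = 20.63 × 9.638 = 199 kΩ.

R_L(min) ≈ 199 kΩ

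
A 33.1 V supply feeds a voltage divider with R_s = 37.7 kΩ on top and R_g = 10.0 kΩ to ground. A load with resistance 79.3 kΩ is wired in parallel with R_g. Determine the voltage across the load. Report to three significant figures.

The load sits in parallel with R_g: R_g‖R_L = (10.0 × 79.3) / (10.0 + 79.3) = 8.880 kΩ.
V_out = 33.1 × 8.880 / (37.7 + 8.880) = 33.1 × 8.880/46.58 = 6.31 V.

V_out ≈ 6.31 V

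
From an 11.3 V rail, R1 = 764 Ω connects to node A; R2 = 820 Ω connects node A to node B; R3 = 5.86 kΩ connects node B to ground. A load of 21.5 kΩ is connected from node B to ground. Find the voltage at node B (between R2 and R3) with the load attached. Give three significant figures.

At node B, R3 is in parallel with the load: R3‖R_L = 4605 Ω.
Below node A the resistance is R2 + (R3‖R_L) = 5425 Ω, so V_A = 11.3 × 5425/6189 = 9.905 V.
Then V_B = V_A × (R3‖R_L)/(R2 + R3‖R_L) = 9.905 × 4605/5425 = 8.41 V.

V ≈ 8.41 V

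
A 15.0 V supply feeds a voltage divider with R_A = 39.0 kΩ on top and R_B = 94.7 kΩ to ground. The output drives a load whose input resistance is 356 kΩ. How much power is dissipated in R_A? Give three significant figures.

Total resistance from the source is R_A + (R_B‖R_L) = 113.8 kΩ, so I = 15.0/113.8 kΩ = 0.1318 mA.
P = I²·R_A = (0.1318 mA)² × 39.0 kΩ = 0.678 mW.

P ≈ 0.678 mW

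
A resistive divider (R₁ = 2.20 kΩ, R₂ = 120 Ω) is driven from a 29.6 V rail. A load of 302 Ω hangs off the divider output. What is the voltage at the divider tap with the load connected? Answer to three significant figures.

V_out ≈ 1.11 V

The load sits in parallel with R₂: R₂‖R_L = (120 × 302) / (120 + 302) = 85.88 Ω.
V_out = 29.6 × 85.88 / (2200 + 85.88) = 29.6 × 85.88/2286 = 1.11 V.
(Unloaded it would have been 1.53 V.)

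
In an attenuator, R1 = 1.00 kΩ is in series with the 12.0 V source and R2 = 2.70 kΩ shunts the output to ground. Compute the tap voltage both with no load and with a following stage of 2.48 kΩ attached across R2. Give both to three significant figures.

Open-circuit: V = 12.0 × 2.70/(1.00 + 2.70) = 8.76 V.
With the load, R2 becomes R2‖R_L = 1.293 kΩ, so V = 12.0 × 1.293/2.293 = 6.77 V.

Unloaded: 8.76 V; loaded: 6.77 V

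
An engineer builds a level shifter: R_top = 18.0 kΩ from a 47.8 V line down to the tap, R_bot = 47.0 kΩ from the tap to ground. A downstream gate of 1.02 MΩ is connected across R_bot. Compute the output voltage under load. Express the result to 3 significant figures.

The load sits in parallel with R_bot: R_bot‖R_L = (47.0 × 1020) / (47.0 + 1020) = 44.93 kΩ.
V_out = 47.8 × 44.93 / (18.0 + 44.93) = 47.8 × 44.93/62.93 = 34.1 V.

V_out ≈ 34.1 V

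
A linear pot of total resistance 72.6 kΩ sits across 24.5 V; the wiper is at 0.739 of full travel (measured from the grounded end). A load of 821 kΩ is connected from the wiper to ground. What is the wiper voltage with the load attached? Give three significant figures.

V ≈ 17.8 V

The wiper splits the pot into (1−α)R = 18.95 kΩ above and αR = 53.65 kΩ below.
Lower section ‖ load = 50.36 kΩ.
V_wiper = 24.5 × 50.36/(18.95 + 50.36) = 17.8 V.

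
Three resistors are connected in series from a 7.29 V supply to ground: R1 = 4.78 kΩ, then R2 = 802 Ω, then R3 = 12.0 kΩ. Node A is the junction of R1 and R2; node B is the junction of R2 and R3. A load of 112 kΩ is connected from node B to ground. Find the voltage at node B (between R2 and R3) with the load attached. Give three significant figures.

At node B, R3 is in parallel with the load: R3‖R_L = 10840 Ω.
Below node A the resistance is R2 + (R3‖R_L) = 11640 Ω, so V_A = 7.29 × 11640/16420 = 5.168 V.
Then V_B = V_A × (R3‖R_L)/(R2 + R3‖R_L) = 5.168 × 10840/11640 = 4.81 V.

V ≈ 4.81 V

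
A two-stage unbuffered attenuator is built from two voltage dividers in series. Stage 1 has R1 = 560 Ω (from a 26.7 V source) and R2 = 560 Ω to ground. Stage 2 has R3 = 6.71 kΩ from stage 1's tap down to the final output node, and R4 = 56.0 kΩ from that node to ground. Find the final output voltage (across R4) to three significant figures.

V_out ≈ 11.9 V

Stage 2 presents R3+R4 = 62710 Ω as a load on stage 1's tap.
Stage 1's lower leg becomes R2‖(R3+R4) = 555.0 Ω, so V_mid = 26.7 × 555.0/1115 = 13.29 V.
Stage 2 is itself unloaded: V_out = V_mid × R4/(R3+R4) = 13.29 × 56000/62710 = 11.9 V.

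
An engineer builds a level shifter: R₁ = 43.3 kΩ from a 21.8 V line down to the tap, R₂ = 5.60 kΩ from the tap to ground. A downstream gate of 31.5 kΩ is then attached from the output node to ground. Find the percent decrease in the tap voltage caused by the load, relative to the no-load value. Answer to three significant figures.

13.6 %

The divider's output (Thévenin) resistance is R₁‖R₂ = 4.959 kΩ.
Fractional drop under load = R_th/(R_th + R_L) = 4.959 / (4.959 + 31.5) = 0.1360.
So the output falls by 13.6 %.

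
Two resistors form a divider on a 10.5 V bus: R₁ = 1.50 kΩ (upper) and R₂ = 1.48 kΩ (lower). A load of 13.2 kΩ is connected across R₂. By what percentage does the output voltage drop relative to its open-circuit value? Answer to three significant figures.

The divider's output (Thévenin) resistance is R₁‖R₂ = 0.7450 kΩ.
Fractional drop under load = R_th/(R_th + R_L) = 0.7450 / (0.7450 + 13.2) = 0.05342.
So the output falls by 5.34 %.

5.34 %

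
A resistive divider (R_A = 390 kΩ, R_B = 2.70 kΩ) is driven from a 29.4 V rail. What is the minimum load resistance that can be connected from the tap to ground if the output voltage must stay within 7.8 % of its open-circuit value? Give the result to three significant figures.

Output resistance R_th = R_A‖R_B = (390 × 2.70)/392.7 = 2.681 kΩ.
The fractional drop is R_th/(R_th + R_L); requiring this ≤ 0.0780 gives R_L ≥ R_th(1/0.0780 − 1) = 2.681 × 11.82 = 31.7 kΩ.

R_L(min) ≈ 31.7 kΩ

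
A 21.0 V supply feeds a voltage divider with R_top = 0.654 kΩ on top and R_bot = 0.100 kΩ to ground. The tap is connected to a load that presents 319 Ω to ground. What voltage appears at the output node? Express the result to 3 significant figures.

The load sits in parallel with R_bot: R_bot‖R_L = (100 × 319) / (100 + 319) = 76.13 Ω.
V_out = 21.0 × 76.13 / (654 + 76.13) = 21.0 × 76.13/730.1 = 2.19 V.

V_out ≈ 2.19 V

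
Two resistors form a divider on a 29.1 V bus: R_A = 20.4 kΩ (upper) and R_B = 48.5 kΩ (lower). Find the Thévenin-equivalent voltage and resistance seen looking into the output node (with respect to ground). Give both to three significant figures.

V_th = 20.5 V, R_th = 14.4 kΩ

V_th is the open-circuit tap voltage: 29.1 × 48.5/(20.4 + 48.5) = 20.5 V.
With the supply zeroed, R_A and R_B appear in parallel from the tap: R_th = R_A‖R_B = (20.4 × 48.5)/68.90 = 14.4 kΩ.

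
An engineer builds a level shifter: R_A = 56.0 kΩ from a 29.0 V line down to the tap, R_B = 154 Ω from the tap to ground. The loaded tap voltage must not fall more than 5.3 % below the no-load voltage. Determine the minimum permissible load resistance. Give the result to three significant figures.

R_L(min) ≈ 2.74 kΩ

Output resistance R_th = R_A‖R_B = (56000 × 154)/56150 = 153.6 Ω.
The fractional drop is R_th/(R_th + R_L); requiring this ≤ 0.0530 gives R_L ≥ R_th(1/0.0530 − 1) = 153.6 × 17.87 = 2.74 kΩ.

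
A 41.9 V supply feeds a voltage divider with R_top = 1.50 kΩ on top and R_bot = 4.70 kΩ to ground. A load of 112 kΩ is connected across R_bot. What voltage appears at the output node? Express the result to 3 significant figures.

V_out ≈ 31.4 V

The load sits in parallel with R_bot: R_bot‖R_L = (4.70 × 112) / (4.70 + 112) = 4.511 kΩ.
V_out = 41.9 × 4.511 / (1.50 + 4.511) = 41.9 × 4.511/6.011 = 31.4 V.
(Unloaded it would have been 31.8 V.)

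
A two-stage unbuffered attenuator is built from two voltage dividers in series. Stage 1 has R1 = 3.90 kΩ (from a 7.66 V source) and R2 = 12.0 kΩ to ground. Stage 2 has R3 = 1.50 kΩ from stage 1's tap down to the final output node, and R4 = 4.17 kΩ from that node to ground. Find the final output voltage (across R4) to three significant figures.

Stage 2 presents R3+R4 = 5.670 kΩ as a load on stage 1's tap.
Stage 1's lower leg becomes R2‖(R3+R4) = 3.851 kΩ, so V_mid = 7.66 × 3.851/7.751 = 3.806 V.
Stage 2 is itself unloaded: V_out = V_mid × R4/(R3+R4) = 3.806 × 4.17/5.670 = 2.80 V.

V_out ≈ 2.80 V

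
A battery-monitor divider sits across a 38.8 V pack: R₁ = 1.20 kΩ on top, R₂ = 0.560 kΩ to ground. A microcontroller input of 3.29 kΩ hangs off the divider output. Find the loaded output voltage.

V_out ≈ 11.1 V

The load sits in parallel with R₂: R₂‖R_L = (560 × 3290) / (560 + 3290) = 478.5 Ω.
V_out = 38.8 × 478.5 / (1200 + 478.5) = 38.8 × 478.5/1679 = 11.1 V.
(Unloaded it would have been 12.3 V.)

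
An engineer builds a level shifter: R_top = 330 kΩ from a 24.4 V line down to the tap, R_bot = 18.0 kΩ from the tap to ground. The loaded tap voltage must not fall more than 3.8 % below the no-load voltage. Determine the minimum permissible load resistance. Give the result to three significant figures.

R_L(min) ≈ 432 kΩ

Output resistance R_th = R_top‖R_bot = (330 × 18.0)/348.0 = 17.07 kΩ.
The fractional drop is R_th/(R_th + R_L); requiring this ≤ 0.0380 gives R_L ≥ R_th(1/0.0380 − 1) = 17.07 × 25.32 = 432 kΩ.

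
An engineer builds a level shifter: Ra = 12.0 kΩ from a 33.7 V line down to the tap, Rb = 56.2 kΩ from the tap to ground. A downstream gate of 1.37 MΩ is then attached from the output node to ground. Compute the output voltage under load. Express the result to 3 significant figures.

The load sits in parallel with Rb: Rb‖R_L = (56.2 × 1370) / (56.2 + 1370) = 53.99 kΩ.
V_out = 33.7 × 53.99 / (12.0 + 53.99) = 33.7 × 53.99/65.99 = 27.6 V.
(Unloaded it would have been 27.8 V.)

V_out ≈ 27.6 V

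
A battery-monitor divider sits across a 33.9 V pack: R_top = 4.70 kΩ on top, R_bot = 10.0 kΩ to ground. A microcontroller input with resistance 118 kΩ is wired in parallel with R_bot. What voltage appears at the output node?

V_out ≈ 22.5 V

The load sits in parallel with R_bot: R_bot‖R_L = (10.0 × 118) / (10.0 + 118) = 9.219 kΩ.
V_out = 33.9 × 9.219 / (4.70 + 9.219) = 33.9 × 9.219/13.92 = 22.5 V.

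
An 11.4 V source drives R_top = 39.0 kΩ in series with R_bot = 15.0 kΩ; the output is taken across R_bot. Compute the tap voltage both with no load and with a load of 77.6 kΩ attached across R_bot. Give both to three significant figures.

Unloaded: 3.17 V; loaded: 2.78 V

Open-circuit: V = 11.4 × 15.0/(39.0 + 15.0) = 3.17 V.
With the load, R_bot becomes R_bot‖R_L = 12.57 kΩ, so V = 11.4 × 12.57/51.57 = 2.78 V.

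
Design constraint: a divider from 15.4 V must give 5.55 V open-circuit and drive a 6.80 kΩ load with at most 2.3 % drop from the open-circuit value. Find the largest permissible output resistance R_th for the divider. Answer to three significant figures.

Loading drop = R_th/(R_th + R_L) ≤ 0.0230, so R_th ≤ R_L · ε/(1−ε) = 6.80 kΩ × 0.0230/0.9770 = 160 Ω.
(Any R1, R2 with R2/(R1+R2) = 0.360 and R1‖R2 ≤ 160 Ω will meet the spec.)

R_th ≤ 160 Ω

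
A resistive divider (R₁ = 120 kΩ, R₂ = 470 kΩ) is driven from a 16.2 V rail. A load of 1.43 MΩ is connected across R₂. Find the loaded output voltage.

The load sits in parallel with R₂: R₂‖R_L = (470 × 1430) / (470 + 1430) = 353.7 kΩ.
V_out = 16.2 × 353.7 / (120 + 353.7) = 16.2 × 353.7/473.7 = 12.1 V.
(Unloaded it would have been 12.9 V.)

V_out ≈ 12.1 V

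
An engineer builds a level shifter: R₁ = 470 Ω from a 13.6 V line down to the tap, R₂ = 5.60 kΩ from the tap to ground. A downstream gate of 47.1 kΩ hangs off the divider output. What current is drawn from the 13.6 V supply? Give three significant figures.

I ≈ 2.48 mA

R₂‖R_L = 5005 Ω, so the source sees R₁ + R₂‖R_L = 5475 Ω.
I = 13.6 V / 5475 Ω = 2.48 mA.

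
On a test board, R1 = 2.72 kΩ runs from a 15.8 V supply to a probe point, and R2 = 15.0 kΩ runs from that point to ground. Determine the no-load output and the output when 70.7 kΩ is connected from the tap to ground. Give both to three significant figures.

Unloaded: 13.4 V; loaded: 13.0 V

Open-circuit: V = 15.8 × 15.0/(2.72 + 15.0) = 13.4 V.
With the load, R2 becomes R2‖R_L = 12.37 kΩ, so V = 15.8 × 12.37/15.09 = 13.0 V.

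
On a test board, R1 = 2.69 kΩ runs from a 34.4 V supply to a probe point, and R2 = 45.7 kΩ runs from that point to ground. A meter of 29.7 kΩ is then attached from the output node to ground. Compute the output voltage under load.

V_out ≈ 29.9 V

The load sits in parallel with R2: R2‖R_L = (45.7 × 29.7) / (45.7 + 29.7) = 18.00 kΩ.
V_out = 34.4 × 18.00 / (2.69 + 18.00) = 34.4 × 18.00/20.69 = 29.9 V.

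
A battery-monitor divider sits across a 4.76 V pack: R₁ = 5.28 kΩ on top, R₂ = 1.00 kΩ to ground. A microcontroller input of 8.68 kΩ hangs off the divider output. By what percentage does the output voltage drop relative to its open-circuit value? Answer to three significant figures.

Unloaded V = 4.76 × 1.00/6.280 = 0.75796 V.
Loaded: R₂‖R_L = 0.8967 kΩ, giving V = 4.76 × 0.8967/6.177 = 0.69103 V.
Drop = (0.75796 − 0.69103) / 0.75796 = 8.83 %.

8.83 %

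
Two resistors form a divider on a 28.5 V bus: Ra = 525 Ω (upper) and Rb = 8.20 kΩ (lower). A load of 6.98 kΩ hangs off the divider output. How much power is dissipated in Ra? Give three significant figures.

P ≈ 23.1 mW

Total resistance from the source is Ra + (Rb‖R_L) = 4295 Ω, so I = 28.5/4295 Ω = 6.635 mA.
P = I²·Ra = (6.635 mA)² × 525 Ω = 23.1 mW.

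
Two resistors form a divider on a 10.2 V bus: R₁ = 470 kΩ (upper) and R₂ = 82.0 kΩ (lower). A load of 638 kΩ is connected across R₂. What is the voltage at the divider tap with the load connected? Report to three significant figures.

V_out ≈ 1.37 V

The load sits in parallel with R₂: R₂‖R_L = (82.0 × 638) / (82.0 + 638) = 72.66 kΩ.
V_out = 10.2 × 72.66 / (470 + 72.66) = 10.2 × 72.66/542.7 = 1.37 V.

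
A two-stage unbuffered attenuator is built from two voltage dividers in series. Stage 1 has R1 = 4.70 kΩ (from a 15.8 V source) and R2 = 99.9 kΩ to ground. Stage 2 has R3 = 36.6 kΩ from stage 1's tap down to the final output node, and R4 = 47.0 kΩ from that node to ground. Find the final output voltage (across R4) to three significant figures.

V_out ≈ 8.05 V

Stage 2 presents R3+R4 = 83.60 kΩ as a load on stage 1's tap.
Stage 1's lower leg becomes R2‖(R3+R4) = 45.51 kΩ, so V_mid = 15.8 × 45.51/50.21 = 14.32 V.
Stage 2 is itself unloaded: V_out = V_mid × R4/(R3+R4) = 14.32 × 47.0/83.60 = 8.05 V.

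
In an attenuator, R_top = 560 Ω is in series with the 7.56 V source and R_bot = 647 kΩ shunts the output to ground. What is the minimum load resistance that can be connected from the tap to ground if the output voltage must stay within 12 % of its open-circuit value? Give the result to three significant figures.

R_L(min) ≈ 4.10 kΩ

Output resistance R_th = R_top‖R_bot = (560 × 647000)/647600 = 559.5 Ω.
The fractional drop is R_th/(R_th + R_L); requiring this ≤ 0.120 gives R_L ≥ R_th(1/0.120 − 1) = 559.5 × 7.333 = 4.10 kΩ.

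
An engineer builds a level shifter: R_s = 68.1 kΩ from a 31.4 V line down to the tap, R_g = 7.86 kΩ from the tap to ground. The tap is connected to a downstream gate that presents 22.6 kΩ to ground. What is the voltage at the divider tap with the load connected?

The load sits in parallel with R_g: R_g‖R_L = (7.86 × 22.6) / (7.86 + 22.6) = 5.832 kΩ.
V_out = 31.4 × 5.832 / (68.1 + 5.832) = 31.4 × 5.832/73.93 = 2.48 V.
(Unloaded it would have been 3.25 V.)

V_out ≈ 2.48 V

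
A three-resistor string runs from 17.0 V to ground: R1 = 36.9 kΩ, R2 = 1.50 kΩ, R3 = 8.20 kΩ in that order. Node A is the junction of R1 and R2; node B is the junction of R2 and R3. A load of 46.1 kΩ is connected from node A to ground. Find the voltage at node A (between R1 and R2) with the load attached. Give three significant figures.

Below node A the series string R2+R3 = 9.700 kΩ sits in parallel with the 46.1 kΩ load: 8.014 kΩ.
V_A = 17.0 × 8.014/(36.9 + 8.014) = 3.03 V.

V ≈ 3.03 V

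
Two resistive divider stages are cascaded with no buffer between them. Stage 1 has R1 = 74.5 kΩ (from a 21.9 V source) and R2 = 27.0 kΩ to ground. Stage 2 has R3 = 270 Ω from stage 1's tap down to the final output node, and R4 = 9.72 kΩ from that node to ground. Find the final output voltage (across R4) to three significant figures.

V_out ≈ 1.90 V

Stage 2 presents R3+R4 = 9990 Ω as a load on stage 1's tap.
Stage 1's lower leg becomes R2‖(R3+R4) = 7292 Ω, so V_mid = 21.9 × 7292/81790 = 1.952 V.
Stage 2 is itself unloaded: V_out = V_mid × R4/(R3+R4) = 1.952 × 9720/9990 = 1.90 V.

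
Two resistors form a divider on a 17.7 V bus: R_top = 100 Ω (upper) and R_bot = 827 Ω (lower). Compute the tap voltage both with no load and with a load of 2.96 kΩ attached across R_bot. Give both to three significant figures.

Open-circuit: V = 17.7 × 827/(100 + 827) = 15.8 V.
With the load, R_bot becomes R_bot‖R_L = 646.4 Ω, so V = 17.7 × 646.4/746.4 = 15.3 V.

Unloaded: 15.8 V; loaded: 15.3 V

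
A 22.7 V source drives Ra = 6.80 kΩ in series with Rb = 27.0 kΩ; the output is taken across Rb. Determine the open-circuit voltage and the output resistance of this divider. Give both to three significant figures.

V_th is the open-circuit tap voltage: 22.7 × 27.0/(6.80 + 27.0) = 18.1 V.
With the supply zeroed, Ra and Rb appear in parallel from the tap: R_th = Ra‖Rb = (6.80 × 27.0)/33.80 = 5.43 kΩ.

V_th = 18.1 V, R_th = 5.43 kΩ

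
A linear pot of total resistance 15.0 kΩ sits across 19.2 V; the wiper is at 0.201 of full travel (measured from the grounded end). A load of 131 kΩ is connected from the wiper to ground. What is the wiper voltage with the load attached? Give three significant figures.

The wiper splits the pot into (1−α)R = 11.98 kΩ above and αR = 3.015 kΩ below.
Lower section ‖ load = 2.947 kΩ.
V_wiper = 19.2 × 2.947/(11.98 + 2.947) = 3.79 V.

V ≈ 3.79 V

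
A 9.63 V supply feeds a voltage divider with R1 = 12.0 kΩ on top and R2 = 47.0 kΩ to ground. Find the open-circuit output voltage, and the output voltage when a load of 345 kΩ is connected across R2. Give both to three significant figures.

Open-circuit: V = 9.63 × 47.0/(12.0 + 47.0) = 7.67 V.
With the load, R2 becomes R2‖R_L = 41.36 kΩ, so V = 9.63 × 41.36/53.36 = 7.46 V.

Unloaded: 7.67 V; loaded: 7.46 V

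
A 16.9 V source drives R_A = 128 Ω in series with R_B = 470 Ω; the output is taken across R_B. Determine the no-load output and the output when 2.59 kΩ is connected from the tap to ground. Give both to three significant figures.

Unloaded: 13.3 V; loaded: 12.8 V

Open-circuit: V = 16.9 × 470/(128 + 470) = 13.3 V.
With the load, R_B becomes R_B‖R_L = 397.8 Ω, so V = 16.9 × 397.8/525.8 = 12.8 V.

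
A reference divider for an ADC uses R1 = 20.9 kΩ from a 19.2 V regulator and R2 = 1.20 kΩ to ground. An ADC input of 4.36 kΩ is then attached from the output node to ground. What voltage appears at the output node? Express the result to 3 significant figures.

The load sits in parallel with R2: R2‖R_L = (1.20 × 4.36) / (1.20 + 4.36) = 0.9410 kΩ.
V_out = 19.2 × 0.9410 / (20.9 + 0.9410) = 19.2 × 0.9410/21.84 = 0.827 V.

V_out ≈ 0.827 V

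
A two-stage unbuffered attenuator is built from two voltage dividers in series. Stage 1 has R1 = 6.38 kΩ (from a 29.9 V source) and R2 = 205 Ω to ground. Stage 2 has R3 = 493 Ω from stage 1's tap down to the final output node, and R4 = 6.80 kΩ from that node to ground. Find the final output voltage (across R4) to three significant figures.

V_out ≈ 0.845 V

Stage 2 presents R3+R4 = 7293 Ω as a load on stage 1's tap.
Stage 1's lower leg becomes R2‖(R3+R4) = 199.4 Ω, so V_mid = 29.9 × 199.4/6579 = 0.9061 V.
Stage 2 is itself unloaded: V_out = V_mid × R4/(R3+R4) = 0.9061 × 6800/7293 = 0.845 V.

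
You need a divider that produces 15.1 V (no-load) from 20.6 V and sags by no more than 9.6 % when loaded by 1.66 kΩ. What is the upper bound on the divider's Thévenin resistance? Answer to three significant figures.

R_th ≤ 176 Ω

Loading drop = R_th/(R_th + R_L) ≤ 0.0960, so R_th ≤ R_L · ε/(1−ε) = 1.66 kΩ × 0.0960/0.9040 = 176 Ω.
(Any R1, R2 with R2/(R1+R2) = 0.733 and R1‖R2 ≤ 176 Ω will meet the spec.)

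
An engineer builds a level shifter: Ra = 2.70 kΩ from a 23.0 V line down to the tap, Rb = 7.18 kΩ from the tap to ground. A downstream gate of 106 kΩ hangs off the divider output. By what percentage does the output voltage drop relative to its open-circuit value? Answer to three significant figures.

The divider's output (Thévenin) resistance is Ra‖Rb = 1.962 kΩ.
Fractional drop under load = R_th/(R_th + R_L) = 1.962 / (1.962 + 106) = 0.01817.
So the output falls by 1.82 %.

1.82 %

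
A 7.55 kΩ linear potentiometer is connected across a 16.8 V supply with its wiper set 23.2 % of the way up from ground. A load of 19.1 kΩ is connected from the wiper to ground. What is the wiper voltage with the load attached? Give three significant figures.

V ≈ 3.64 V

The wiper splits the pot into (1−α)R = 5.798 kΩ above and αR = 1.752 kΩ below.
Lower section ‖ load = 1.604 kΩ.
V_wiper = 16.8 × 1.604/(5.798 + 1.604) = 3.64 V.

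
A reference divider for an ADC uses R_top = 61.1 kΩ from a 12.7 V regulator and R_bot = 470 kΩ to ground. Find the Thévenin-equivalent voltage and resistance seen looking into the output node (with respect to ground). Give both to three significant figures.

V_th = 11.2 V, R_th = 54.1 kΩ

V_th is the open-circuit tap voltage: 12.7 × 470/(61.1 + 470) = 11.2 V.
With the supply zeroed, R_top and R_bot appear in parallel from the tap: R_th = R_top‖R_bot = (61.1 × 470)/531.1 = 54.1 kΩ.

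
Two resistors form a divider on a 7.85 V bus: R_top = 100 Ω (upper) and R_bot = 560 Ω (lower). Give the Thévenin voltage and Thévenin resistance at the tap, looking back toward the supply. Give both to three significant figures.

V_th = 6.66 V, R_th = 84.8 Ω

V_th is the open-circuit tap voltage: 7.85 × 560/(100 + 560) = 6.66 V.
With the supply zeroed, R_top and R_bot appear in parallel from the tap: R_th = R_top‖R_bot = (100 × 560)/660.0 = 84.8 Ω.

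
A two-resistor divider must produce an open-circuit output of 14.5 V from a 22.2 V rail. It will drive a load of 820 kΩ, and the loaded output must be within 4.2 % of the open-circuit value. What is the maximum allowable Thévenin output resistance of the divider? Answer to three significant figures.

R_th ≤ 35.9 kΩ

Loading drop = R_th/(R_th + R_L) ≤ 0.0420, so R_th ≤ R_L · ε/(1−ε) = 820 kΩ × 0.0420/0.9580 = 35.9 kΩ.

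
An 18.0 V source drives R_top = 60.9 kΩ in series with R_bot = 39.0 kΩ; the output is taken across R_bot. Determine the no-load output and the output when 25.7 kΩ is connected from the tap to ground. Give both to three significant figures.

Unloaded: 7.03 V; loaded: 3.65 V

Open-circuit: V = 18.0 × 39.0/(60.9 + 39.0) = 7.03 V.
With the load, R_bot becomes R_bot‖R_L = 15.49 kΩ, so V = 18.0 × 15.49/76.39 = 3.65 V.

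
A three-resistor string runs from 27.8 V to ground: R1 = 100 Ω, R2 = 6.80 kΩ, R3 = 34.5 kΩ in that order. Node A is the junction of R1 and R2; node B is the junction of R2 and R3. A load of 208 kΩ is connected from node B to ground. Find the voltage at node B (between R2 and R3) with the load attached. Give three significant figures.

At node B, R3 is in parallel with the load: R3‖R_L = 29590 Ω.
Below node A the resistance is R2 + (R3‖R_L) = 36390 Ω, so V_A = 27.8 × 36390/36490 = 27.72 V.
Then V_B = V_A × (R3‖R_L)/(R2 + R3‖R_L) = 27.72 × 29590/36390 = 22.5 V.

V ≈ 22.5 V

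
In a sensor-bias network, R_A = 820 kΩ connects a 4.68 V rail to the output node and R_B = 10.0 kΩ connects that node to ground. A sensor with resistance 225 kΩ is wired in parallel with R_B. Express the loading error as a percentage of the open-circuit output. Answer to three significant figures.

4.21 %

The divider's output (Thévenin) resistance is R_A‖R_B = 9.880 kΩ.
Fractional drop under load = R_th/(R_th + R_L) = 9.880 / (9.880 + 225) = 0.04206.
So the output falls by 4.21 %.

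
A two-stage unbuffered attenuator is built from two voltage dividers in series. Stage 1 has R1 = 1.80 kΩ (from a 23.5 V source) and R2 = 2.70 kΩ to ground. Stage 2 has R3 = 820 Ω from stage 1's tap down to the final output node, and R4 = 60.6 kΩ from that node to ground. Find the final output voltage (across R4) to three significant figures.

Stage 2 presents R3+R4 = 61420 Ω as a load on stage 1's tap.
Stage 1's lower leg becomes R2‖(R3+R4) = 2586 Ω, so V_mid = 23.5 × 2586/4386 = 13.86 V.
Stage 2 is itself unloaded: V_out = V_mid × R4/(R3+R4) = 13.86 × 60600/61420 = 13.7 V.

V_out ≈ 13.7 V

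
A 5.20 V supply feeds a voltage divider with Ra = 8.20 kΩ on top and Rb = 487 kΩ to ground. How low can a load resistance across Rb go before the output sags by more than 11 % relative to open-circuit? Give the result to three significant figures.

R_L(min) ≈ 65.2 kΩ

Output resistance R_th = Ra‖Rb = (8.20 × 487)/495.2 = 8.064 kΩ.
The fractional drop is R_th/(R_th + R_L); requiring this ≤ 0.110 gives R_L ≥ R_th(1/0.110 − 1) = 8.064 × 8.091 = 65.2 kΩ.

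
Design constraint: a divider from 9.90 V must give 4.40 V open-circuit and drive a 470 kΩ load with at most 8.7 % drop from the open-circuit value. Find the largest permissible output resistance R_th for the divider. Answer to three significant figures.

R_th ≤ 44.8 kΩ

Loading drop = R_th/(R_th + R_L) ≤ 0.0870, so R_th ≤ R_L · ε/(1−ε) = 470 kΩ × 0.0870/0.9130 = 44.8 kΩ.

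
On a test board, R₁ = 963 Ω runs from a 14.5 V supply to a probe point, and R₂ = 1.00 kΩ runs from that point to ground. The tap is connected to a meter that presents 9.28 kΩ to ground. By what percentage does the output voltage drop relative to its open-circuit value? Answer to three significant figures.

5.02 %

The divider's output (Thévenin) resistance is R₁‖R₂ = 490.6 Ω.
Fractional drop under load = R_th/(R_th + R_L) = 490.6 / (490.6 + 9280) = 0.05021.
So the output falls by 5.02 %.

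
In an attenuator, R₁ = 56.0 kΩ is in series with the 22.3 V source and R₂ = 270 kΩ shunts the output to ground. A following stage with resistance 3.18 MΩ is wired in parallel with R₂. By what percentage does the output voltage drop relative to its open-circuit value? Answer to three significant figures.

1.44 %

The divider's output (Thévenin) resistance is R₁‖R₂ = 46.38 kΩ.
Fractional drop under load = R_th/(R_th + R_L) = 46.38 / (46.38 + 3180) = 0.01438.
So the output falls by 1.44 %.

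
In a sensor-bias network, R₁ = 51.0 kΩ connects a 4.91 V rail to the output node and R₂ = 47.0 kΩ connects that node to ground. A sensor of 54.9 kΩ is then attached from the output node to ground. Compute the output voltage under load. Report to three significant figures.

The load sits in parallel with R₂: R₂‖R_L = (47.0 × 54.9) / (47.0 + 54.9) = 25.32 kΩ.
V_out = 4.91 × 25.32 / (51.0 + 25.32) = 4.91 × 25.32/76.32 = 1.63 V.

V_out ≈ 1.63 V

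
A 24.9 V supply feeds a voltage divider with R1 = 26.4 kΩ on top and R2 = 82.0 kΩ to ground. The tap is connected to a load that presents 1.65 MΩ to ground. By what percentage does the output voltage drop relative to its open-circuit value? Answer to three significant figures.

1.20 %

The divider's output (Thévenin) resistance is R1‖R2 = 19.97 kΩ.
Fractional drop under load = R_th/(R_th + R_L) = 19.97 / (19.97 + 1650) = 0.01196.
So the output falls by 1.20 %.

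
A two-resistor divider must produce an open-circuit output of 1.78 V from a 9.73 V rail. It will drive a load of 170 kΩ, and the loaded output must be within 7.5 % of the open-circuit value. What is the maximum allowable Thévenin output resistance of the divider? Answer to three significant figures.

R_th ≤ 13.8 kΩ

Loading drop = R_th/(R_th + R_L) ≤ 0.0750, so R_th ≤ R_L · ε/(1−ε) = 170 kΩ × 0.0750/0.9250 = 13.8 kΩ.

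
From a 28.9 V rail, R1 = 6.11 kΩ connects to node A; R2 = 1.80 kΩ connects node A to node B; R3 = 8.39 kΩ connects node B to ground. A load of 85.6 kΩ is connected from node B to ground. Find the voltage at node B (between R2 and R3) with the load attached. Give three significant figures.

At node B, R3 is in parallel with the load: R3‖R_L = 7.641 kΩ.
Below node A the resistance is R2 + (R3‖R_L) = 9.441 kΩ, so V_A = 28.9 × 9.441/15.55 = 17.55 V.
Then V_B = V_A × (R3‖R_L)/(R2 + R3‖R_L) = 17.55 × 7.641/9.441 = 14.2 V.

V ≈ 14.2 V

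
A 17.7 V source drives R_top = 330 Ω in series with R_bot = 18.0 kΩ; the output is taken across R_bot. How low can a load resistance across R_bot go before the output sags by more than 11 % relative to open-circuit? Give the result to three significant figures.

R_L(min) ≈ 2.62 kΩ

Output resistance R_th = R_top‖R_bot = (330 × 18000)/18330 = 324.1 Ω.
The fractional drop is R_th/(R_th + R_L); requiring this ≤ 0.110 gives R_L ≥ R_th(1/0.110 − 1) = 324.1 × 8.091 = 2.62 kΩ.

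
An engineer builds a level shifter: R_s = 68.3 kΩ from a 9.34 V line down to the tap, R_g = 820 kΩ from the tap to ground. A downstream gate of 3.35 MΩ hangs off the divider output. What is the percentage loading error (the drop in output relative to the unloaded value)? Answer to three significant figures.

The divider's output (Thévenin) resistance is R_s‖R_g = 63.05 kΩ.
Fractional drop under load = R_th/(R_th + R_L) = 63.05 / (63.05 + 3350) = 0.01847.
So the output falls by 1.85 %.

1.85 %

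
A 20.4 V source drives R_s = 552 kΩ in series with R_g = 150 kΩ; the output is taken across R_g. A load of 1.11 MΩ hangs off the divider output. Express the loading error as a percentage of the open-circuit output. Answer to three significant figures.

9.61 %

Unloaded V = 20.4 × 150/702.0 = 4.3590 V.
Loaded: R_g‖R_L = 132.1 kΩ, giving V = 20.4 × 132.1/684.1 = 3.9403 V.
Drop = (4.3590 − 3.9403) / 4.3590 = 9.61 %.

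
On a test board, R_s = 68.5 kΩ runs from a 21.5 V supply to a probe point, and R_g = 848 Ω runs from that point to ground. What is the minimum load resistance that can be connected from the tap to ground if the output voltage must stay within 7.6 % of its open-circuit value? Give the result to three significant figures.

Output resistance R_th = R_s‖R_g = (68500 × 848)/69350 = 837.6 Ω.
The fractional drop is R_th/(R_th + R_L); requiring this ≤ 0.0760 gives R_L ≥ R_th(1/0.0760 − 1) = 837.6 × 12.16 = 10.2 kΩ.

R_L(min) ≈ 10.2 kΩ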